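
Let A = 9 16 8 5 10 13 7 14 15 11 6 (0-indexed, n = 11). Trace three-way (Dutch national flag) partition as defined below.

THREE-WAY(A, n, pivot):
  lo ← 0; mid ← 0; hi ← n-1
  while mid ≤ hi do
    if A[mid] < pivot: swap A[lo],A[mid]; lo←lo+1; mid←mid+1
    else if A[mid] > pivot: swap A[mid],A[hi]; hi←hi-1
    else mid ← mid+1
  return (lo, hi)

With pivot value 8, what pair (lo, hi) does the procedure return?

lo=0 mid=0 hi=10
9>8: swap(0,10), hi=9 ⇒ 6 16 8 5 10 13 7 14 15 11 9
6<8: swap(0,0), lo=1 mid=1 ⇒ 6 16 8 5 10 13 7 14 15 11 9
16>8: swap(1,9), hi=8 ⇒ 6 11 8 5 10 13 7 14 15 16 9
11>8: swap(1,8), hi=7 ⇒ 6 15 8 5 10 13 7 14 11 16 9
15>8: swap(1,7), hi=6 ⇒ 6 14 8 5 10 13 7 15 11 16 9
14>8: swap(1,6), hi=5 ⇒ 6 7 8 5 10 13 14 15 11 16 9
7<8: swap(1,1), lo=2 mid=2 ⇒ 6 7 8 5 10 13 14 15 11 16 9
8=8: mid=3
5<8: swap(2,3), lo=3 mid=4 ⇒ 6 7 5 8 10 13 14 15 11 16 9
10>8: swap(4,5), hi=4 ⇒ 6 7 5 8 13 10 14 15 11 16 9
13>8: swap(4,4), hi=3 ⇒ 6 7 5 8 13 10 14 15 11 16 9
done. lo=3 hi=3; A=6 7 5 8 13 10 14 15 11 16 9

(3, 3)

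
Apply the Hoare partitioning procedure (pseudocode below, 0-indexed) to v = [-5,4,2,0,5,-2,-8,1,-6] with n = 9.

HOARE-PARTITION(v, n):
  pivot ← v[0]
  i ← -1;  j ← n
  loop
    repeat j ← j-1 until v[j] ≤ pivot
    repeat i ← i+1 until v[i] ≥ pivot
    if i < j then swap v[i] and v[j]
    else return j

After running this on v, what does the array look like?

[-6,-8,2,0,5,-2,4,1,-5]

pivot = v[0] = -5; i = -1, j = 9
j→8 (v[8]=-6≤-5), i→0 (v[0]=-5≥-5); i<j, swap → [-6,4,2,0,5,-2,-8,1,-5]
j→6 (v[6]=-8≤-5), i→1 (v[1]=4≥-5); i<j, swap → [-6,-8,2,0,5,-2,4,1,-5]
j→1, i→2; i≥j, return j=1. v = [-6,-8,2,0,5,-2,4,1,-5]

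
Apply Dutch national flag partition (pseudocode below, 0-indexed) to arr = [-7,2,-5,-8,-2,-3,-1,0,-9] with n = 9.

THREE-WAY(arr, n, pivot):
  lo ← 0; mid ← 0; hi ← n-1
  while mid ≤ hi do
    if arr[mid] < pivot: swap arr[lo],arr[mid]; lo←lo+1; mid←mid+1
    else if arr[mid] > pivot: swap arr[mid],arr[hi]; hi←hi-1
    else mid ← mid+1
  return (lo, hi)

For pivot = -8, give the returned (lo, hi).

(1, 1)

pivot = -8; lo=0, mid=0, hi=8
arr[mid]=-7>-8: swap arr[0],arr[8]; hi=7 → [-9,2,-5,-8,-2,-3,-1,0,-7]
arr[mid]=-9<-8: swap arr[0],arr[0]; lo=1,mid=1 → [-9,2,-5,-8,-2,-3,-1,0,-7]
arr[mid]=2>-8: swap arr[1],arr[7]; hi=6 → [-9,0,-5,-8,-2,-3,-1,2,-7]
arr[mid]=0>-8: swap arr[1],arr[6]; hi=5 → [-9,-1,-5,-8,-2,-3,0,2,-7]
arr[mid]=-1>-8: swap arr[1],arr[5]; hi=4 → [-9,-3,-5,-8,-2,-1,0,2,-7]
arr[mid]=-3>-8: swap arr[1],arr[4]; hi=3 → [-9,-2,-5,-8,-3,-1,0,2,-7]
arr[mid]=-2>-8: swap arr[1],arr[3]; hi=2 → [-9,-8,-5,-2,-3,-1,0,2,-7]
arr[mid]=-8=-8: mid=2
arr[mid]=-5>-8: swap arr[2],arr[2]; hi=1 → [-9,-8,-5,-2,-3,-1,0,2,-7]
end: lo=1, hi=1; arr = [-9,-8,-5,-2,-3,-1,0,2,-7]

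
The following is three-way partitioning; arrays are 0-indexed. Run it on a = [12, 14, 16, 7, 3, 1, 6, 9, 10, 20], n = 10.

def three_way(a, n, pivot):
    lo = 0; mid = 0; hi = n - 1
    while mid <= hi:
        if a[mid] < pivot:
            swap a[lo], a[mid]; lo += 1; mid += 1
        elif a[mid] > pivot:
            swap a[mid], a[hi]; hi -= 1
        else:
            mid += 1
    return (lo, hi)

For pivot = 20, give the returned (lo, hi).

lo=0 mid=0 hi=9
12<20: swap(0,0), lo=1 mid=1 ⇒ [12, 14, 16, 7, 3, 1, 6, 9, 10, 20]
14<20: swap(1,1), lo=2 mid=2 ⇒ [12, 14, 16, 7, 3, 1, 6, 9, 10, 20]
16<20: swap(2,2), lo=3 mid=3 ⇒ [12, 14, 16, 7, 3, 1, 6, 9, 10, 20]
7<20: swap(3,3), lo=4 mid=4 ⇒ [12, 14, 16, 7, 3, 1, 6, 9, 10, 20]
3<20: swap(4,4), lo=5 mid=5 ⇒ [12, 14, 16, 7, 3, 1, 6, 9, 10, 20]
1<20: swap(5,5), lo=6 mid=6 ⇒ [12, 14, 16, 7, 3, 1, 6, 9, 10, 20]
6<20: swap(6,6), lo=7 mid=7 ⇒ [12, 14, 16, 7, 3, 1, 6, 9, 10, 20]
9<20: swap(7,7), lo=8 mid=8 ⇒ [12, 14, 16, 7, 3, 1, 6, 9, 10, 20]
10<20: swap(8,8), lo=9 mid=9 ⇒ [12, 14, 16, 7, 3, 1, 6, 9, 10, 20]
20=20: mid=10
done. lo=9 hi=9; a=[12, 14, 16, 7, 3, 1, 6, 9, 10, 20]

(9, 9)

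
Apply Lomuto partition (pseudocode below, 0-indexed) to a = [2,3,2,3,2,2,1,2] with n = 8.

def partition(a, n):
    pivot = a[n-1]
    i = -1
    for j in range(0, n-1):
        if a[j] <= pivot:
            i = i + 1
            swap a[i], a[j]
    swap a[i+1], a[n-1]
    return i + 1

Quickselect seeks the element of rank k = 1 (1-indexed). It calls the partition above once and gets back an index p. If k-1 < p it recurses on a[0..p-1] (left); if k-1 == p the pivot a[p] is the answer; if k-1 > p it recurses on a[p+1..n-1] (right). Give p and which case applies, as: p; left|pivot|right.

5; left

pivot=2, i=-1
j=0: 2≤2, i=0, swap(0,0) ⇒ [2,3,2,3,2,2,1,2]
j=1: 3>2, skip
j=2: 2≤2, i=1, swap(1,2) ⇒ [2,2,3,3,2,2,1,2]
j=3: 3>2, skip
j=4: 2≤2, i=2, swap(2,4) ⇒ [2,2,2,3,3,2,1,2]
j=5: 2≤2, i=3, swap(3,5) ⇒ [2,2,2,2,3,3,1,2]
j=6: 1≤2, i=4, swap(4,6) ⇒ [2,2,2,2,1,3,3,2]
swap(5,7) ⇒ [2,2,2,2,1,2,3,3]; return 5
p = 5; k-1 = 0 < 5 ⇒ left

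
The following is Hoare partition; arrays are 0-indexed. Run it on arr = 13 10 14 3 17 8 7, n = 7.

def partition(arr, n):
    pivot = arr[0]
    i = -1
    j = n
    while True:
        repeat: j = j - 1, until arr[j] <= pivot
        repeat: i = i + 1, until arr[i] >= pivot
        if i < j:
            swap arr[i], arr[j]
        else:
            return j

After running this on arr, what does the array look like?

7 10 8 3 17 14 13

pivot = arr[0] = 13; i = -1, j = 7
j→6 (arr[6]=7≤13), i→0 (arr[0]=13≥13); i<j, swap → 7 10 14 3 17 8 13
j→5 (arr[5]=8≤13), i→2 (arr[2]=14≥13); i<j, swap → 7 10 8 3 17 14 13
j→3, i→4; i≥j, return j=3. arr = 7 10 8 3 17 14 13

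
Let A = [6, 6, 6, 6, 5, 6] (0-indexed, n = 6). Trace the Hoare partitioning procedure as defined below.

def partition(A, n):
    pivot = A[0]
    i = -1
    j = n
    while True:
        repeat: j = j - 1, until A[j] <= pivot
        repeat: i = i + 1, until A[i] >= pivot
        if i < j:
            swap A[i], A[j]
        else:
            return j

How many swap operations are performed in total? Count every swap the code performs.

3

pivot = A[0] = 6; i = -1, j = 6
j→5 (A[5]=6≤6), i→0 (A[0]=6≥6); i<j, swap → [6, 6, 6, 6, 5, 6]
j→4 (A[4]=5≤6), i→1 (A[1]=6≥6); i<j, swap → [6, 5, 6, 6, 6, 6]
j→3 (A[3]=6≤6), i→2 (A[2]=6≥6); i<j, swap → [6, 5, 6, 6, 6, 6]
j→2, i→3; i≥j, return j=2. A = [6, 5, 6, 6, 6, 6]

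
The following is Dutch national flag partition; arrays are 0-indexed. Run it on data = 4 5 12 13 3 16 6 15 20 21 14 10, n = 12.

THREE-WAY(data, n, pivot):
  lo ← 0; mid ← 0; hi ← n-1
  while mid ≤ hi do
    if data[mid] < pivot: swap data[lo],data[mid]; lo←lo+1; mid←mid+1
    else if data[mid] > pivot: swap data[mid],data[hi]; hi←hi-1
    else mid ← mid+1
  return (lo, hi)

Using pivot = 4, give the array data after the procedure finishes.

lo=0 mid=0 hi=11
4=4: mid=1
5>4: swap(1,11), hi=10 ⇒ 4 10 12 13 3 16 6 15 20 21 14 5
10>4: swap(1,10), hi=9 ⇒ 4 14 12 13 3 16 6 15 20 21 10 5
14>4: swap(1,9), hi=8 ⇒ 4 21 12 13 3 16 6 15 20 14 10 5
21>4: swap(1,8), hi=7 ⇒ 4 20 12 13 3 16 6 15 21 14 10 5
20>4: swap(1,7), hi=6 ⇒ 4 15 12 13 3 16 6 20 21 14 10 5
15>4: swap(1,6), hi=5 ⇒ 4 6 12 13 3 16 15 20 21 14 10 5
6>4: swap(1,5), hi=4 ⇒ 4 16 12 13 3 6 15 20 21 14 10 5
16>4: swap(1,4), hi=3 ⇒ 4 3 12 13 16 6 15 20 21 14 10 5
3<4: swap(0,1), lo=1 mid=2 ⇒ 3 4 12 13 16 6 15 20 21 14 10 5
12>4: swap(2,3), hi=2 ⇒ 3 4 13 12 16 6 15 20 21 14 10 5
13>4: swap(2,2), hi=1 ⇒ 3 4 13 12 16 6 15 20 21 14 10 5
done. lo=1 hi=1; data=3 4 13 12 16 6 15 20 21 14 10 5

3 4 13 12 16 6 15 20 21 14 10 5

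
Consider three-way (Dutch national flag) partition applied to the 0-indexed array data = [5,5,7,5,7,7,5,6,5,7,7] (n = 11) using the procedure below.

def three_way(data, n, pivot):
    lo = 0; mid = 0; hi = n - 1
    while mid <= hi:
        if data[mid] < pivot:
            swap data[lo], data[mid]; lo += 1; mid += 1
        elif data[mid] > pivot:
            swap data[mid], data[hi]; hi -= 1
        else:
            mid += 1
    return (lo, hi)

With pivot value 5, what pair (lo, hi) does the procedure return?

lo=0 mid=0 hi=10
5=5: mid=1
5=5: mid=2
7>5: swap(2,10), hi=9 ⇒ [5,5,7,5,7,7,5,6,5,7,7]
7>5: swap(2,9), hi=8 ⇒ [5,5,7,5,7,7,5,6,5,7,7]
7>5: swap(2,8), hi=7 ⇒ [5,5,5,5,7,7,5,6,7,7,7]
5=5: mid=3
5=5: mid=4
7>5: swap(4,7), hi=6 ⇒ [5,5,5,5,6,7,5,7,7,7,7]
6>5: swap(4,6), hi=5 ⇒ [5,5,5,5,5,7,6,7,7,7,7]
5=5: mid=5
7>5: swap(5,5), hi=4 ⇒ [5,5,5,5,5,7,6,7,7,7,7]
done. lo=0 hi=4; data=[5,5,5,5,5,7,6,7,7,7,7]

(0, 4)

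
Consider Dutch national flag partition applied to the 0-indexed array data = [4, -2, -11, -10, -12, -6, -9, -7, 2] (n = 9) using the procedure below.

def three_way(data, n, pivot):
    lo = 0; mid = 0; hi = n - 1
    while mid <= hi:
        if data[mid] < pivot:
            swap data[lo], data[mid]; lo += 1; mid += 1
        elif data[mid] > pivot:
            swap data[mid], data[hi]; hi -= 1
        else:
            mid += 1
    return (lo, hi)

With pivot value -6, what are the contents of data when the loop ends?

[-7, -9, -11, -10, -12, -6, -2, 2, 4]

pivot = -6; lo=0, mid=0, hi=8
data[mid]=4>-6: swap data[0],data[8]; hi=7 → [2, -2, -11, -10, -12, -6, -9, -7, 4]
data[mid]=2>-6: swap data[0],data[7]; hi=6 → [-7, -2, -11, -10, -12, -6, -9, 2, 4]
data[mid]=-7<-6: swap data[0],data[0]; lo=1,mid=1 → [-7, -2, -11, -10, -12, -6, -9, 2, 4]
data[mid]=-2>-6: swap data[1],data[6]; hi=5 → [-7, -9, -11, -10, -12, -6, -2, 2, 4]
data[mid]=-9<-6: swap data[1],data[1]; lo=2,mid=2 → [-7, -9, -11, -10, -12, -6, -2, 2, 4]
data[mid]=-11<-6: swap data[2],data[2]; lo=3,mid=3 → [-7, -9, -11, -10, -12, -6, -2, 2, 4]
data[mid]=-10<-6: swap data[3],data[3]; lo=4,mid=4 → [-7, -9, -11, -10, -12, -6, -2, 2, 4]
data[mid]=-12<-6: swap data[4],data[4]; lo=5,mid=5 → [-7, -9, -11, -10, -12, -6, -2, 2, 4]
data[mid]=-6=-6: mid=6
end: lo=5, hi=5; data = [-7, -9, -11, -10, -12, -6, -2, 2, 4]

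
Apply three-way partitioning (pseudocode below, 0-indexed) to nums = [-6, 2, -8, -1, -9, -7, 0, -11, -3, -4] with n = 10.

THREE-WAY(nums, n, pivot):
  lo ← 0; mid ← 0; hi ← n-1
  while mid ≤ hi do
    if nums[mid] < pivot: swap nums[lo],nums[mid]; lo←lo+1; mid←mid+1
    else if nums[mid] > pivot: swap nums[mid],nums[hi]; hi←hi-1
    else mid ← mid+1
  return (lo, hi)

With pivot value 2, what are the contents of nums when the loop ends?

lo=0 mid=0 hi=9
-6<2: swap(0,0), lo=1 mid=1 ⇒ [-6, 2, -8, -1, -9, -7, 0, -11, -3, -4]
2=2: mid=2
-8<2: swap(1,2), lo=2 mid=3 ⇒ [-6, -8, 2, -1, -9, -7, 0, -11, -3, -4]
-1<2: swap(2,3), lo=3 mid=4 ⇒ [-6, -8, -1, 2, -9, -7, 0, -11, -3, -4]
-9<2: swap(3,4), lo=4 mid=5 ⇒ [-6, -8, -1, -9, 2, -7, 0, -11, -3, -4]
-7<2: swap(4,5), lo=5 mid=6 ⇒ [-6, -8, -1, -9, -7, 2, 0, -11, -3, -4]
0<2: swap(5,6), lo=6 mid=7 ⇒ [-6, -8, -1, -9, -7, 0, 2, -11, -3, -4]
-11<2: swap(6,7), lo=7 mid=8 ⇒ [-6, -8, -1, -9, -7, 0, -11, 2, -3, -4]
-3<2: swap(7,8), lo=8 mid=9 ⇒ [-6, -8, -1, -9, -7, 0, -11, -3, 2, -4]
-4<2: swap(8,9), lo=9 mid=10 ⇒ [-6, -8, -1, -9, -7, 0, -11, -3, -4, 2]
done. lo=9 hi=9; nums=[-6, -8, -1, -9, -7, 0, -11, -3, -4, 2]

[-6, -8, -1, -9, -7, 0, -11, -3, -4, 2]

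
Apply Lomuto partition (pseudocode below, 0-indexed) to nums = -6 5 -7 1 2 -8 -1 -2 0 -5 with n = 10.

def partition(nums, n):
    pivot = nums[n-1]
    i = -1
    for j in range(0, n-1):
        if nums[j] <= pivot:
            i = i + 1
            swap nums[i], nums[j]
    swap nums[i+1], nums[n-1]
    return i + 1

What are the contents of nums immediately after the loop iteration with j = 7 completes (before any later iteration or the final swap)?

pivot = nums[9] = -5; i = -1
j=0: nums[0]=-6 ≤ -5 → i=0, swap nums[0],nums[0] (no change) → -6 5 -7 1 2 -8 -1 -2 0 -5
j=1: nums[1]=5 > -5 → no swap
j=2: nums[2]=-7 ≤ -5 → i=1, swap nums[1],nums[2] → -6 -7 5 1 2 -8 -1 -2 0 -5
j=3: nums[3]=1 > -5 → no swap
j=4: nums[4]=2 > -5 → no swap
j=5: nums[5]=-8 ≤ -5 → i=2, swap nums[2],nums[5] → -6 -7 -8 1 2 5 -1 -2 0 -5
j=6: nums[6]=-1 > -5 → no swap
j=7: nums[7]=-2 > -5 → no swap
(after j=7) nums = -6 -7 -8 1 2 5 -1 -2 0 -5

-6 -7 -8 1 2 5 -1 -2 0 -5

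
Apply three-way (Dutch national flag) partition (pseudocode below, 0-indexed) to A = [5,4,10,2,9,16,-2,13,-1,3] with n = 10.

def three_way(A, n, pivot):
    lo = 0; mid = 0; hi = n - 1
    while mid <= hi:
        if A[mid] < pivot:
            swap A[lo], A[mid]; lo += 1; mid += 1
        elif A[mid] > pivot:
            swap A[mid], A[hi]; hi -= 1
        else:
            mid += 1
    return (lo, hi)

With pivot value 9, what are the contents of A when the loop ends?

[5,4,3,2,-1,-2,9,13,16,10]

pivot = 9; lo=0, mid=0, hi=9
A[mid]=5<9: swap A[0],A[0]; lo=1,mid=1 → [5,4,10,2,9,16,-2,13,-1,3]
A[mid]=4<9: swap A[1],A[1]; lo=2,mid=2 → [5,4,10,2,9,16,-2,13,-1,3]
A[mid]=10>9: swap A[2],A[9]; hi=8 → [5,4,3,2,9,16,-2,13,-1,10]
A[mid]=3<9: swap A[2],A[2]; lo=3,mid=3 → [5,4,3,2,9,16,-2,13,-1,10]
A[mid]=2<9: swap A[3],A[3]; lo=4,mid=4 → [5,4,3,2,9,16,-2,13,-1,10]
A[mid]=9=9: mid=5
A[mid]=16>9: swap A[5],A[8]; hi=7 → [5,4,3,2,9,-1,-2,13,16,10]
A[mid]=-1<9: swap A[4],A[5]; lo=5,mid=6 → [5,4,3,2,-1,9,-2,13,16,10]
A[mid]=-2<9: swap A[5],A[6]; lo=6,mid=7 → [5,4,3,2,-1,-2,9,13,16,10]
A[mid]=13>9: swap A[7],A[7]; hi=6 → [5,4,3,2,-1,-2,9,13,16,10]
end: lo=6, hi=6; A = [5,4,3,2,-1,-2,9,13,16,10]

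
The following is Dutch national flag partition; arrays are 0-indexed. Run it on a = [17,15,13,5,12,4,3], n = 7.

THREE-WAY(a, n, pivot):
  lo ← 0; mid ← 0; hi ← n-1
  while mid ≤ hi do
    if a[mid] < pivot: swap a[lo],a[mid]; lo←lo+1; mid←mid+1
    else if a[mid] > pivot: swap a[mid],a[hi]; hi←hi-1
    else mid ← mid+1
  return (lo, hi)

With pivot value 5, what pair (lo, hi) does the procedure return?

(2, 2)

lo=0 mid=0 hi=6
17>5: swap(0,6), hi=5 ⇒ [3,15,13,5,12,4,17]
3<5: swap(0,0), lo=1 mid=1 ⇒ [3,15,13,5,12,4,17]
15>5: swap(1,5), hi=4 ⇒ [3,4,13,5,12,15,17]
4<5: swap(1,1), lo=2 mid=2 ⇒ [3,4,13,5,12,15,17]
13>5: swap(2,4), hi=3 ⇒ [3,4,12,5,13,15,17]
12>5: swap(2,3), hi=2 ⇒ [3,4,5,12,13,15,17]
5=5: mid=3
done. lo=2 hi=2; a=[3,4,5,12,13,15,17]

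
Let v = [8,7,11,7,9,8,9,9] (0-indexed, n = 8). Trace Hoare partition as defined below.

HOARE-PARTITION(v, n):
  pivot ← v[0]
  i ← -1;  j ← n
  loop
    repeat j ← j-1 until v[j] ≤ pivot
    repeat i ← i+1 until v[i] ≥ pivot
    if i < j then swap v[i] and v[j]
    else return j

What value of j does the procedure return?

2

pivot=8
j stops at 5 (8), i stops at 0 (8); swap ⇒ [8,7,11,7,9,8,9,9]
j stops at 3 (7), i stops at 2 (11); swap ⇒ [8,7,7,11,9,8,9,9]
j stops at 2, i stops at 3; i≥j ⇒ return 2. v=[8,7,7,11,9,8,9,9]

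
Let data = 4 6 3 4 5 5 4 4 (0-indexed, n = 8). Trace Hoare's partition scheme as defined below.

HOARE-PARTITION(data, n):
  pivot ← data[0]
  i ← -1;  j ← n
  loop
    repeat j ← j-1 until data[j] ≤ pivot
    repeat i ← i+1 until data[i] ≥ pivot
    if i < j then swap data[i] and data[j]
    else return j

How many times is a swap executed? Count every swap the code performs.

pivot=4
j stops at 7 (4), i stops at 0 (4); swap ⇒ 4 6 3 4 5 5 4 4
j stops at 6 (4), i stops at 1 (6); swap ⇒ 4 4 3 4 5 5 6 4
j stops at 3, i stops at 3; i≥j ⇒ return 3. data=4 4 3 4 5 5 6 4

2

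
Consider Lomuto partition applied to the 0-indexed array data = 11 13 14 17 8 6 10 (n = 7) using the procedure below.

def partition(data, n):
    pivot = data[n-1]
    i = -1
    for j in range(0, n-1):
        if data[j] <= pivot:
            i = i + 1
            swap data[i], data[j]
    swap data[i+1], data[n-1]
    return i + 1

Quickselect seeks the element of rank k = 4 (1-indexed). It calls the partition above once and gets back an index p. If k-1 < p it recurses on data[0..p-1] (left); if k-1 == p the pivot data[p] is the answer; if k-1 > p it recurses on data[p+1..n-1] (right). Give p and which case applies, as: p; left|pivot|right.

pivot = data[6] = 10; i = -1
j=0: data[0]=11 > 10 → no swap
j=1: data[1]=13 > 10 → no swap
j=2: data[2]=14 > 10 → no swap
j=3: data[3]=17 > 10 → no swap
j=4: data[4]=8 ≤ 10 → i=0, swap data[0],data[4] → 8 13 14 17 11 6 10
j=5: data[5]=6 ≤ 10 → i=1, swap data[1],data[5] → 8 6 14 17 11 13 10
final swap data[2],data[6] → 8 6 10 17 11 13 14; return 2
p = 2; k-1 = 3 > 2 ⇒ right

2; right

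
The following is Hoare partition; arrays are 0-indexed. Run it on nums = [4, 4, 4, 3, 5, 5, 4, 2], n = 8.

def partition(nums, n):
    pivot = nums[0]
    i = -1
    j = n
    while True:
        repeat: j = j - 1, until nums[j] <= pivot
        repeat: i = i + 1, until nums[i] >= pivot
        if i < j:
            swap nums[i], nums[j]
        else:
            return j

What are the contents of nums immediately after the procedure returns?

pivot = nums[0] = 4; i = -1, j = 8
j→7 (nums[7]=2≤4), i→0 (nums[0]=4≥4); i<j, swap → [2, 4, 4, 3, 5, 5, 4, 4]
j→6 (nums[6]=4≤4), i→1 (nums[1]=4≥4); i<j, swap → [2, 4, 4, 3, 5, 5, 4, 4]
j→3 (nums[3]=3≤4), i→2 (nums[2]=4≥4); i<j, swap → [2, 4, 3, 4, 5, 5, 4, 4]
j→2, i→3; i≥j, return j=2. nums = [2, 4, 3, 4, 5, 5, 4, 4]

[2, 4, 3, 4, 5, 5, 4, 4]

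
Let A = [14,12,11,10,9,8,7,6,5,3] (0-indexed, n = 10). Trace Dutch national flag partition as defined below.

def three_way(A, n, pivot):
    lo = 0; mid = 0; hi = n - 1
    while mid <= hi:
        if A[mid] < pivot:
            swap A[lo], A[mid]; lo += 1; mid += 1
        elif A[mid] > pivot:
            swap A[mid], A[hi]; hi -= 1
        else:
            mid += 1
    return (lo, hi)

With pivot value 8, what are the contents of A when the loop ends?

[3,5,6,7,8,9,10,11,12,14]

pivot = 8; lo=0, mid=0, hi=9
A[mid]=14>8: swap A[0],A[9]; hi=8 → [3,12,11,10,9,8,7,6,5,14]
A[mid]=3<8: swap A[0],A[0]; lo=1,mid=1 → [3,12,11,10,9,8,7,6,5,14]
A[mid]=12>8: swap A[1],A[8]; hi=7 → [3,5,11,10,9,8,7,6,12,14]
A[mid]=5<8: swap A[1],A[1]; lo=2,mid=2 → [3,5,11,10,9,8,7,6,12,14]
A[mid]=11>8: swap A[2],A[7]; hi=6 → [3,5,6,10,9,8,7,11,12,14]
A[mid]=6<8: swap A[2],A[2]; lo=3,mid=3 → [3,5,6,10,9,8,7,11,12,14]
A[mid]=10>8: swap A[3],A[6]; hi=5 → [3,5,6,7,9,8,10,11,12,14]
A[mid]=7<8: swap A[3],A[3]; lo=4,mid=4 → [3,5,6,7,9,8,10,11,12,14]
A[mid]=9>8: swap A[4],A[5]; hi=4 → [3,5,6,7,8,9,10,11,12,14]
A[mid]=8=8: mid=5
end: lo=4, hi=4; A = [3,5,6,7,8,9,10,11,12,14]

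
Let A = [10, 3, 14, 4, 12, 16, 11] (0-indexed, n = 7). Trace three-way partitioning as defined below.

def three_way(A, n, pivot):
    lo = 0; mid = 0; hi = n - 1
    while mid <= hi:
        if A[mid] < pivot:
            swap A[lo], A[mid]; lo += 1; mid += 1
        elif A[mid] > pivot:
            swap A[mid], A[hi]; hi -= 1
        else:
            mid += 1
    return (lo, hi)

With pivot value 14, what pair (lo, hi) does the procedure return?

pivot = 14; lo=0, mid=0, hi=6
A[mid]=10<14: swap A[0],A[0]; lo=1,mid=1 → [10, 3, 14, 4, 12, 16, 11]
A[mid]=3<14: swap A[1],A[1]; lo=2,mid=2 → [10, 3, 14, 4, 12, 16, 11]
A[mid]=14=14: mid=3
A[mid]=4<14: swap A[2],A[3]; lo=3,mid=4 → [10, 3, 4, 14, 12, 16, 11]
A[mid]=12<14: swap A[3],A[4]; lo=4,mid=5 → [10, 3, 4, 12, 14, 16, 11]
A[mid]=16>14: swap A[5],A[6]; hi=5 → [10, 3, 4, 12, 14, 11, 16]
A[mid]=11<14: swap A[4],A[5]; lo=5,mid=6 → [10, 3, 4, 12, 11, 14, 16]
end: lo=5, hi=5; A = [10, 3, 4, 12, 11, 14, 16]

(5, 5)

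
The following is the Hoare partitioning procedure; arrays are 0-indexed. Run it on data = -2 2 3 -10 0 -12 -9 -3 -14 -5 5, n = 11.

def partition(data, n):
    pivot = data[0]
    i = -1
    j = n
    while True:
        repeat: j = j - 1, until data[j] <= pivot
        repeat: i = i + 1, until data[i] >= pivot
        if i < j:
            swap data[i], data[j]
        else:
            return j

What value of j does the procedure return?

pivot = data[0] = -2; i = -1, j = 11
j→9 (data[9]=-5≤-2), i→0 (data[0]=-2≥-2); i<j, swap → -5 2 3 -10 0 -12 -9 -3 -14 -2 5
j→8 (data[8]=-14≤-2), i→1 (data[1]=2≥-2); i<j, swap → -5 -14 3 -10 0 -12 -9 -3 2 -2 5
j→7 (data[7]=-3≤-2), i→2 (data[2]=3≥-2); i<j, swap → -5 -14 -3 -10 0 -12 -9 3 2 -2 5
j→6 (data[6]=-9≤-2), i→4 (data[4]=0≥-2); i<j, swap → -5 -14 -3 -10 -9 -12 0 3 2 -2 5
j→5, i→6; i≥j, return j=5. data = -5 -14 -3 -10 -9 -12 0 3 2 -2 5

5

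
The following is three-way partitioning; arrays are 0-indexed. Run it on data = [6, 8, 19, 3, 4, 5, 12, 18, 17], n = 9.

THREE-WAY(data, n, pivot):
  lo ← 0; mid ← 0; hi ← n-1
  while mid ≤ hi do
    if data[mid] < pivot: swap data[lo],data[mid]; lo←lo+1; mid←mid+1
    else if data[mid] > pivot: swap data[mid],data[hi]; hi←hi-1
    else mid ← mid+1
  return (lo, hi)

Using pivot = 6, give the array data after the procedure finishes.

[5, 4, 3, 6, 19, 12, 18, 17, 8]

lo=0 mid=0 hi=8
6=6: mid=1
8>6: swap(1,8), hi=7 ⇒ [6, 17, 19, 3, 4, 5, 12, 18, 8]
17>6: swap(1,7), hi=6 ⇒ [6, 18, 19, 3, 4, 5, 12, 17, 8]
18>6: swap(1,6), hi=5 ⇒ [6, 12, 19, 3, 4, 5, 18, 17, 8]
12>6: swap(1,5), hi=4 ⇒ [6, 5, 19, 3, 4, 12, 18, 17, 8]
5<6: swap(0,1), lo=1 mid=2 ⇒ [5, 6, 19, 3, 4, 12, 18, 17, 8]
19>6: swap(2,4), hi=3 ⇒ [5, 6, 4, 3, 19, 12, 18, 17, 8]
4<6: swap(1,2), lo=2 mid=3 ⇒ [5, 4, 6, 3, 19, 12, 18, 17, 8]
3<6: swap(2,3), lo=3 mid=4 ⇒ [5, 4, 3, 6, 19, 12, 18, 17, 8]
done. lo=3 hi=3; data=[5, 4, 3, 6, 19, 12, 18, 17, 8]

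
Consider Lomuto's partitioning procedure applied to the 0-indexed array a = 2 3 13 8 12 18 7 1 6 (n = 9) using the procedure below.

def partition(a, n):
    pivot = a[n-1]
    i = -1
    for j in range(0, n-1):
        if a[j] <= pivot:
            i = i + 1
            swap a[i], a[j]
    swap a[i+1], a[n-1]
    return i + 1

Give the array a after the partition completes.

pivot=6, i=-1
j=0: 2≤6, i=0, swap(0,0) ⇒ 2 3 13 8 12 18 7 1 6
j=1: 3≤6, i=1, swap(1,1) ⇒ 2 3 13 8 12 18 7 1 6
j=2: 13>6, skip
j=3: 8>6, skip
j=4: 12>6, skip
j=5: 18>6, skip
j=6: 7>6, skip
j=7: 1≤6, i=2, swap(2,7) ⇒ 2 3 1 8 12 18 7 13 6
swap(3,8) ⇒ 2 3 1 6 12 18 7 13 8; return 3

2 3 1 6 12 18 7 13 8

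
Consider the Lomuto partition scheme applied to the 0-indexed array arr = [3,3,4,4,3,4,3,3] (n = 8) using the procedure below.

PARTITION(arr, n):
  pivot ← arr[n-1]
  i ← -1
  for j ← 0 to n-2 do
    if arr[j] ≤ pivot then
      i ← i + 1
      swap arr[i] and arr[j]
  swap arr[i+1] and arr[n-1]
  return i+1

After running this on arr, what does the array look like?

[3,3,3,3,3,4,4,4]

pivot = arr[7] = 3; i = -1
j=0: arr[0]=3 ≤ 3 → i=0, swap arr[0],arr[0] (no change) → [3,3,4,4,3,4,3,3]
j=1: arr[1]=3 ≤ 3 → i=1, swap arr[1],arr[1] (no change) → [3,3,4,4,3,4,3,3]
j=2: arr[2]=4 > 3 → no swap
j=3: arr[3]=4 > 3 → no swap
j=4: arr[4]=3 ≤ 3 → i=2, swap arr[2],arr[4] → [3,3,3,4,4,4,3,3]
j=5: arr[5]=4 > 3 → no swap
j=6: arr[6]=3 ≤ 3 → i=3, swap arr[3],arr[6] → [3,3,3,3,4,4,4,3]
final swap arr[4],arr[7] → [3,3,3,3,3,4,4,4]; return 4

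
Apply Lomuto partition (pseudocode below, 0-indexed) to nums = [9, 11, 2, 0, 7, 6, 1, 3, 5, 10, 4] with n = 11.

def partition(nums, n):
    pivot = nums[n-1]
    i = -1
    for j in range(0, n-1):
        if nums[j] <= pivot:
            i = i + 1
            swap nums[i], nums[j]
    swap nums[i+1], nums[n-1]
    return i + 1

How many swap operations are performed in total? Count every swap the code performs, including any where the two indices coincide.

5

pivot = nums[10] = 4; i = -1
j=0: nums[0]=9 > 4 → no swap
j=1: nums[1]=11 > 4 → no swap
j=2: nums[2]=2 ≤ 4 → i=0, swap nums[0],nums[2] → [2, 11, 9, 0, 7, 6, 1, 3, 5, 10, 4]
j=3: nums[3]=0 ≤ 4 → i=1, swap nums[1],nums[3] → [2, 0, 9, 11, 7, 6, 1, 3, 5, 10, 4]
j=4: nums[4]=7 > 4 → no swap
j=5: nums[5]=6 > 4 → no swap
j=6: nums[6]=1 ≤ 4 → i=2, swap nums[2],nums[6] → [2, 0, 1, 11, 7, 6, 9, 3, 5, 10, 4]
j=7: nums[7]=3 ≤ 4 → i=3, swap nums[3],nums[7] → [2, 0, 1, 3, 7, 6, 9, 11, 5, 10, 4]
j=8: nums[8]=5 > 4 → no swap
j=9: nums[9]=10 > 4 → no swap
final swap nums[4],nums[10] → [2, 0, 1, 3, 4, 6, 9, 11, 5, 10, 7]; return 4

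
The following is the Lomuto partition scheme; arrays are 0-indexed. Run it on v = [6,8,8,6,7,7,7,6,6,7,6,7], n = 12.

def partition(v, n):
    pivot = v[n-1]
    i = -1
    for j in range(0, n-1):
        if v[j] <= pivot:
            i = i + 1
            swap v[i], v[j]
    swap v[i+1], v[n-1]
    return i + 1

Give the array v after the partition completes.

[6,6,7,7,7,6,6,7,6,7,8,8]

pivot = v[11] = 7; i = -1
j=0: v[0]=6 ≤ 7 → i=0, swap v[0],v[0] (no change) → [6,8,8,6,7,7,7,6,6,7,6,7]
j=1: v[1]=8 > 7 → no swap
j=2: v[2]=8 > 7 → no swap
j=3: v[3]=6 ≤ 7 → i=1, swap v[1],v[3] → [6,6,8,8,7,7,7,6,6,7,6,7]
j=4: v[4]=7 ≤ 7 → i=2, swap v[2],v[4] → [6,6,7,8,8,7,7,6,6,7,6,7]
j=5: v[5]=7 ≤ 7 → i=3, swap v[3],v[5] → [6,6,7,7,8,8,7,6,6,7,6,7]
j=6: v[6]=7 ≤ 7 → i=4, swap v[4],v[6] → [6,6,7,7,7,8,8,6,6,7,6,7]
j=7: v[7]=6 ≤ 7 → i=5, swap v[5],v[7] → [6,6,7,7,7,6,8,8,6,7,6,7]
j=8: v[8]=6 ≤ 7 → i=6, swap v[6],v[8] → [6,6,7,7,7,6,6,8,8,7,6,7]
j=9: v[9]=7 ≤ 7 → i=7, swap v[7],v[9] → [6,6,7,7,7,6,6,7,8,8,6,7]
j=10: v[10]=6 ≤ 7 → i=8, swap v[8],v[10] → [6,6,7,7,7,6,6,7,6,8,8,7]
final swap v[9],v[11] → [6,6,7,7,7,6,6,7,6,7,8,8]; return 9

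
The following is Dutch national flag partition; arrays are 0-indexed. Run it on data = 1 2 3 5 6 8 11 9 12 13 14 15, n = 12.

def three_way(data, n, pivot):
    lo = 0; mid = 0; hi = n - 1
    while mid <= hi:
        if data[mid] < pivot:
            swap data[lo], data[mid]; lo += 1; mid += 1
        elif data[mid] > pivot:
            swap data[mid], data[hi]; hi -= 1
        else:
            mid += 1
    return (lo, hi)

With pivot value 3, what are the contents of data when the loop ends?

pivot = 3; lo=0, mid=0, hi=11
data[mid]=1<3: swap data[0],data[0]; lo=1,mid=1 → 1 2 3 5 6 8 11 9 12 13 14 15
data[mid]=2<3: swap data[1],data[1]; lo=2,mid=2 → 1 2 3 5 6 8 11 9 12 13 14 15
data[mid]=3=3: mid=3
data[mid]=5>3: swap data[3],data[11]; hi=10 → 1 2 3 15 6 8 11 9 12 13 14 5
data[mid]=15>3: swap data[3],data[10]; hi=9 → 1 2 3 14 6 8 11 9 12 13 15 5
data[mid]=14>3: swap data[3],data[9]; hi=8 → 1 2 3 13 6 8 11 9 12 14 15 5
data[mid]=13>3: swap data[3],data[8]; hi=7 → 1 2 3 12 6 8 11 9 13 14 15 5
data[mid]=12>3: swap data[3],data[7]; hi=6 → 1 2 3 9 6 8 11 12 13 14 15 5
data[mid]=9>3: swap data[3],data[6]; hi=5 → 1 2 3 11 6 8 9 12 13 14 15 5
data[mid]=11>3: swap data[3],data[5]; hi=4 → 1 2 3 8 6 11 9 12 13 14 15 5
data[mid]=8>3: swap data[3],data[4]; hi=3 → 1 2 3 6 8 11 9 12 13 14 15 5
data[mid]=6>3: swap data[3],data[3]; hi=2 → 1 2 3 6 8 11 9 12 13 14 15 5
end: lo=2, hi=2; data = 1 2 3 6 8 11 9 12 13 14 15 5

1 2 3 6 8 11 9 12 13 14 15 5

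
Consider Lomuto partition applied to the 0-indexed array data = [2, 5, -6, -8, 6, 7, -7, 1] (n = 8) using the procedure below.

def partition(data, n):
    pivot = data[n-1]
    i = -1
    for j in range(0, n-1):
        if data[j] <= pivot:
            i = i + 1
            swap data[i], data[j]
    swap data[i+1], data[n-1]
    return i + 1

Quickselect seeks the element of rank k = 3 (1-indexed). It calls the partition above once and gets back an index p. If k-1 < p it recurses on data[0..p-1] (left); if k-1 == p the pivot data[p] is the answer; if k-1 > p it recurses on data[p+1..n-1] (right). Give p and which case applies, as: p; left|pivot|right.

3; left

pivot=1, i=-1
j=0: 2>1, skip
j=1: 5>1, skip
j=2: -6≤1, i=0, swap(0,2) ⇒ [-6, 5, 2, -8, 6, 7, -7, 1]
j=3: -8≤1, i=1, swap(1,3) ⇒ [-6, -8, 2, 5, 6, 7, -7, 1]
j=4: 6>1, skip
j=5: 7>1, skip
j=6: -7≤1, i=2, swap(2,6) ⇒ [-6, -8, -7, 5, 6, 7, 2, 1]
swap(3,7) ⇒ [-6, -8, -7, 1, 6, 7, 2, 5]; return 3
p = 3; k-1 = 2 < 3 ⇒ left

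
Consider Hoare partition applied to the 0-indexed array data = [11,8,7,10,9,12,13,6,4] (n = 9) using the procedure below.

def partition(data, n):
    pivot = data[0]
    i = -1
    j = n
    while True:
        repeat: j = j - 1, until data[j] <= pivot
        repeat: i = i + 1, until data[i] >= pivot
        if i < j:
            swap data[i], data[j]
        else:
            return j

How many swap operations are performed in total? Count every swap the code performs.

2

pivot = data[0] = 11; i = -1, j = 9
j→8 (data[8]=4≤11), i→0 (data[0]=11≥11); i<j, swap → [4,8,7,10,9,12,13,6,11]
j→7 (data[7]=6≤11), i→5 (data[5]=12≥11); i<j, swap → [4,8,7,10,9,6,13,12,11]
j→5, i→6; i≥j, return j=5. data = [4,8,7,10,9,6,13,12,11]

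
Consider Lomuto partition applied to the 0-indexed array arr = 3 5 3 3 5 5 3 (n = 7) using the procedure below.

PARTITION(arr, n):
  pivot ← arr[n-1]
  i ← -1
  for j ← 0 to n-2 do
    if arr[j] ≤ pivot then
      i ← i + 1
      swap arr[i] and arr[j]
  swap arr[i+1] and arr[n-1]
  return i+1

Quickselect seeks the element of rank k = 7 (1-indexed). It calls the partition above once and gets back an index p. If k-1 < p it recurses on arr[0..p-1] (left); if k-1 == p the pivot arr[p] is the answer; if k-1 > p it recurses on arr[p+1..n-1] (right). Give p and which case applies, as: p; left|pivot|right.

pivot=3, i=-1
j=0: 3≤3, i=0, swap(0,0) ⇒ 3 5 3 3 5 5 3
j=1: 5>3, skip
j=2: 3≤3, i=1, swap(1,2) ⇒ 3 3 5 3 5 5 3
j=3: 3≤3, i=2, swap(2,3) ⇒ 3 3 3 5 5 5 3
j=4: 5>3, skip
j=5: 5>3, skip
swap(3,6) ⇒ 3 3 3 3 5 5 5; return 3
p = 3; k-1 = 6 > 3 ⇒ right

3; right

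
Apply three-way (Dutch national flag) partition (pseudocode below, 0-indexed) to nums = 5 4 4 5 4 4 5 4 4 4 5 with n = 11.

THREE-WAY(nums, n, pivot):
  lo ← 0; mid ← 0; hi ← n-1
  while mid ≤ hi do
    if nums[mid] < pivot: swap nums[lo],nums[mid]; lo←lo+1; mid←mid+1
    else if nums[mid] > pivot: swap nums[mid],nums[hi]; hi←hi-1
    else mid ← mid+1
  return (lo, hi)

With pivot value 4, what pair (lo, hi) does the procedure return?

pivot = 4; lo=0, mid=0, hi=10
nums[mid]=5>4: swap nums[0],nums[10]; hi=9 → 5 4 4 5 4 4 5 4 4 4 5
nums[mid]=5>4: swap nums[0],nums[9]; hi=8 → 4 4 4 5 4 4 5 4 4 5 5
nums[mid]=4=4: mid=1
nums[mid]=4=4: mid=2
nums[mid]=4=4: mid=3
nums[mid]=5>4: swap nums[3],nums[8]; hi=7 → 4 4 4 4 4 4 5 4 5 5 5
nums[mid]=4=4: mid=4
nums[mid]=4=4: mid=5
nums[mid]=4=4: mid=6
nums[mid]=5>4: swap nums[6],nums[7]; hi=6 → 4 4 4 4 4 4 4 5 5 5 5
nums[mid]=4=4: mid=7
end: lo=0, hi=6; nums = 4 4 4 4 4 4 4 5 5 5 5

(0, 6)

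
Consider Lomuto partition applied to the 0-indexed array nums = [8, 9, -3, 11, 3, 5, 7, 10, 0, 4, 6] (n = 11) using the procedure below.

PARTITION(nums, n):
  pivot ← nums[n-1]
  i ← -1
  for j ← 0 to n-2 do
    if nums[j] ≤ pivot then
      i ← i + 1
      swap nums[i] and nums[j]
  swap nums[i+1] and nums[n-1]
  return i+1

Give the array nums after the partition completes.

[-3, 3, 5, 0, 4, 6, 7, 10, 11, 9, 8]

pivot=6, i=-1
j=0: 8>6, skip
j=1: 9>6, skip
j=2: -3≤6, i=0, swap(0,2) ⇒ [-3, 9, 8, 11, 3, 5, 7, 10, 0, 4, 6]
j=3: 11>6, skip
j=4: 3≤6, i=1, swap(1,4) ⇒ [-3, 3, 8, 11, 9, 5, 7, 10, 0, 4, 6]
j=5: 5≤6, i=2, swap(2,5) ⇒ [-3, 3, 5, 11, 9, 8, 7, 10, 0, 4, 6]
j=6: 7>6, skip
j=7: 10>6, skip
j=8: 0≤6, i=3, swap(3,8) ⇒ [-3, 3, 5, 0, 9, 8, 7, 10, 11, 4, 6]
j=9: 4≤6, i=4, swap(4,9) ⇒ [-3, 3, 5, 0, 4, 8, 7, 10, 11, 9, 6]
swap(5,10) ⇒ [-3, 3, 5, 0, 4, 6, 7, 10, 11, 9, 8]; return 5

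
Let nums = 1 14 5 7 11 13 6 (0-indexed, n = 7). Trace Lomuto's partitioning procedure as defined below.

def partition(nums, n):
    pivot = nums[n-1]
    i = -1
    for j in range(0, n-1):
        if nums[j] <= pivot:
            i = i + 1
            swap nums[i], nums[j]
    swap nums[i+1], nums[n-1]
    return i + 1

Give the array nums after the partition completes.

1 5 6 7 11 13 14

pivot = nums[6] = 6; i = -1
j=0: nums[0]=1 ≤ 6 → i=0, swap nums[0],nums[0] (no change) → 1 14 5 7 11 13 6
j=1: nums[1]=14 > 6 → no swap
j=2: nums[2]=5 ≤ 6 → i=1, swap nums[1],nums[2] → 1 5 14 7 11 13 6
j=3: nums[3]=7 > 6 → no swap
j=4: nums[4]=11 > 6 → no swap
j=5: nums[5]=13 > 6 → no swap
final swap nums[2],nums[6] → 1 5 6 7 11 13 14; return 2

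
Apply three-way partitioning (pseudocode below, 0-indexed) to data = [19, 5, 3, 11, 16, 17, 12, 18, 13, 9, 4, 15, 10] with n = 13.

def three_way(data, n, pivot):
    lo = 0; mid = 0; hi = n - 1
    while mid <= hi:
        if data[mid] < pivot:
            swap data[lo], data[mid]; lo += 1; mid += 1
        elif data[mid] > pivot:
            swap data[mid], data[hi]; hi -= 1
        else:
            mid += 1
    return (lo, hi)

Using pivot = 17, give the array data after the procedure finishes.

[10, 5, 3, 11, 16, 12, 15, 13, 9, 4, 17, 18, 19]

pivot = 17; lo=0, mid=0, hi=12
data[mid]=19>17: swap data[0],data[12]; hi=11 → [10, 5, 3, 11, 16, 17, 12, 18, 13, 9, 4, 15, 19]
data[mid]=10<17: swap data[0],data[0]; lo=1,mid=1 → [10, 5, 3, 11, 16, 17, 12, 18, 13, 9, 4, 15, 19]
data[mid]=5<17: swap data[1],data[1]; lo=2,mid=2 → [10, 5, 3, 11, 16, 17, 12, 18, 13, 9, 4, 15, 19]
data[mid]=3<17: swap data[2],data[2]; lo=3,mid=3 → [10, 5, 3, 11, 16, 17, 12, 18, 13, 9, 4, 15, 19]
data[mid]=11<17: swap data[3],data[3]; lo=4,mid=4 → [10, 5, 3, 11, 16, 17, 12, 18, 13, 9, 4, 15, 19]
data[mid]=16<17: swap data[4],data[4]; lo=5,mid=5 → [10, 5, 3, 11, 16, 17, 12, 18, 13, 9, 4, 15, 19]
data[mid]=17=17: mid=6
data[mid]=12<17: swap data[5],data[6]; lo=6,mid=7 → [10, 5, 3, 11, 16, 12, 17, 18, 13, 9, 4, 15, 19]
data[mid]=18>17: swap data[7],data[11]; hi=10 → [10, 5, 3, 11, 16, 12, 17, 15, 13, 9, 4, 18, 19]
data[mid]=15<17: swap data[6],data[7]; lo=7,mid=8 → [10, 5, 3, 11, 16, 12, 15, 17, 13, 9, 4, 18, 19]
data[mid]=13<17: swap data[7],data[8]; lo=8,mid=9 → [10, 5, 3, 11, 16, 12, 15, 13, 17, 9, 4, 18, 19]
data[mid]=9<17: swap data[8],data[9]; lo=9,mid=10 → [10, 5, 3, 11, 16, 12, 15, 13, 9, 17, 4, 18, 19]
data[mid]=4<17: swap data[9],data[10]; lo=10,mid=11 → [10, 5, 3, 11, 16, 12, 15, 13, 9, 4, 17, 18, 19]
end: lo=10, hi=10; data = [10, 5, 3, 11, 16, 12, 15, 13, 9, 4, 17, 18, 19]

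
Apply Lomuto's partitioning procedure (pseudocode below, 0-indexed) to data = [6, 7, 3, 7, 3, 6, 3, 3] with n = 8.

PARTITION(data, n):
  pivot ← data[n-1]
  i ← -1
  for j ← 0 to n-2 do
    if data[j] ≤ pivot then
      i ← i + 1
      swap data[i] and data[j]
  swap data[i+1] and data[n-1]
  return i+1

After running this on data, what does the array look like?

[3, 3, 3, 3, 7, 6, 6, 7]

pivot=3, i=-1
j=0: 6>3, skip
j=1: 7>3, skip
j=2: 3≤3, i=0, swap(0,2) ⇒ [3, 7, 6, 7, 3, 6, 3, 3]
j=3: 7>3, skip
j=4: 3≤3, i=1, swap(1,4) ⇒ [3, 3, 6, 7, 7, 6, 3, 3]
j=5: 6>3, skip
j=6: 3≤3, i=2, swap(2,6) ⇒ [3, 3, 3, 7, 7, 6, 6, 3]
swap(3,7) ⇒ [3, 3, 3, 3, 7, 6, 6, 7]; return 3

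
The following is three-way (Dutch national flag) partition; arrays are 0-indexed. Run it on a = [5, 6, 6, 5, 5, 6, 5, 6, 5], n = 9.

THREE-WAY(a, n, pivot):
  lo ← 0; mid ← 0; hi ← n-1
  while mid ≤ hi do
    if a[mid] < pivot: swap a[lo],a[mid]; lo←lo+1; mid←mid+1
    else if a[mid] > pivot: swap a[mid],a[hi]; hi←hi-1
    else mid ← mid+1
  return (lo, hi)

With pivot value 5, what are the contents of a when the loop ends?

lo=0 mid=0 hi=8
5=5: mid=1
6>5: swap(1,8), hi=7 ⇒ [5, 5, 6, 5, 5, 6, 5, 6, 6]
5=5: mid=2
6>5: swap(2,7), hi=6 ⇒ [5, 5, 6, 5, 5, 6, 5, 6, 6]
6>5: swap(2,6), hi=5 ⇒ [5, 5, 5, 5, 5, 6, 6, 6, 6]
5=5: mid=3
5=5: mid=4
5=5: mid=5
6>5: swap(5,5), hi=4 ⇒ [5, 5, 5, 5, 5, 6, 6, 6, 6]
done. lo=0 hi=4; a=[5, 5, 5, 5, 5, 6, 6, 6, 6]

[5, 5, 5, 5, 5, 6, 6, 6, 6]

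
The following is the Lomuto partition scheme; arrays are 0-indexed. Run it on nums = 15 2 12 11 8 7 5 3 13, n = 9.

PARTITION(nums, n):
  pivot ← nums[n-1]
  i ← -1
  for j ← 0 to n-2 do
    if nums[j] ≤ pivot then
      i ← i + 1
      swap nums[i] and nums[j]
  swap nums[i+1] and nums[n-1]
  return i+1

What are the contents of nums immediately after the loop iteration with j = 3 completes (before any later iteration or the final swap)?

pivot = nums[8] = 13; i = -1
j=0: nums[0]=15 > 13 → no swap
j=1: nums[1]=2 ≤ 13 → i=0, swap nums[0],nums[1] → 2 15 12 11 8 7 5 3 13
j=2: nums[2]=12 ≤ 13 → i=1, swap nums[1],nums[2] → 2 12 15 11 8 7 5 3 13
j=3: nums[3]=11 ≤ 13 → i=2, swap nums[2],nums[3] → 2 12 11 15 8 7 5 3 13
(after j=3) nums = 2 12 11 15 8 7 5 3 13

2 12 11 15 8 7 5 3 13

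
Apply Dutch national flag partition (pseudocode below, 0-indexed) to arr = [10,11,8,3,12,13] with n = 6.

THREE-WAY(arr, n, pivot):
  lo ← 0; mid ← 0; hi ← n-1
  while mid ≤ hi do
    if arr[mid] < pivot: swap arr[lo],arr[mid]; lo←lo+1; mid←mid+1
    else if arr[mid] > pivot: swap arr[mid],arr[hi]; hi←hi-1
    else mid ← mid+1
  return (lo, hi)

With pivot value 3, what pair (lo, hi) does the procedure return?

lo=0 mid=0 hi=5
10>3: swap(0,5), hi=4 ⇒ [13,11,8,3,12,10]
13>3: swap(0,4), hi=3 ⇒ [12,11,8,3,13,10]
12>3: swap(0,3), hi=2 ⇒ [3,11,8,12,13,10]
3=3: mid=1
11>3: swap(1,2), hi=1 ⇒ [3,8,11,12,13,10]
8>3: swap(1,1), hi=0 ⇒ [3,8,11,12,13,10]
done. lo=0 hi=0; arr=[3,8,11,12,13,10]

(0, 0)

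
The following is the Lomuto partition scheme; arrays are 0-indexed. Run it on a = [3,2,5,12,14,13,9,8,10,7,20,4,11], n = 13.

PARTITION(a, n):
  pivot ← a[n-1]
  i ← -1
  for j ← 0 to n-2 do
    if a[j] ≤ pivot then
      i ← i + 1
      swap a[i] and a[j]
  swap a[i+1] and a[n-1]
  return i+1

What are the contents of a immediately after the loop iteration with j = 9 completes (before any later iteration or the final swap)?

pivot = a[12] = 11; i = -1
j=0: a[0]=3 ≤ 11 → i=0, swap a[0],a[0] (no change) → [3,2,5,12,14,13,9,8,10,7,20,4,11]
j=1: a[1]=2 ≤ 11 → i=1, swap a[1],a[1] (no change) → [3,2,5,12,14,13,9,8,10,7,20,4,11]
j=2: a[2]=5 ≤ 11 → i=2, swap a[2],a[2] (no change) → [3,2,5,12,14,13,9,8,10,7,20,4,11]
j=3: a[3]=12 > 11 → no swap
j=4: a[4]=14 > 11 → no swap
j=5: a[5]=13 > 11 → no swap
j=6: a[6]=9 ≤ 11 → i=3, swap a[3],a[6] → [3,2,5,9,14,13,12,8,10,7,20,4,11]
j=7: a[7]=8 ≤ 11 → i=4, swap a[4],a[7] → [3,2,5,9,8,13,12,14,10,7,20,4,11]
j=8: a[8]=10 ≤ 11 → i=5, swap a[5],a[8] → [3,2,5,9,8,10,12,14,13,7,20,4,11]
j=9: a[9]=7 ≤ 11 → i=6, swap a[6],a[9] → [3,2,5,9,8,10,7,14,13,12,20,4,11]
(after j=9) a = [3,2,5,9,8,10,7,14,13,12,20,4,11]

[3,2,5,9,8,10,7,14,13,12,20,4,11]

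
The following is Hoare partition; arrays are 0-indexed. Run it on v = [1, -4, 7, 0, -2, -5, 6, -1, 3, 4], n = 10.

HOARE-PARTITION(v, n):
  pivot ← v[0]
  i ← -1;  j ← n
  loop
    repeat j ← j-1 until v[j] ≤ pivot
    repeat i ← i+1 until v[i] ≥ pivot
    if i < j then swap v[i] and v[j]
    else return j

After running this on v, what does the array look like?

[-1, -4, -5, 0, -2, 7, 6, 1, 3, 4]

pivot=1
j stops at 7 (-1), i stops at 0 (1); swap ⇒ [-1, -4, 7, 0, -2, -5, 6, 1, 3, 4]
j stops at 5 (-5), i stops at 2 (7); swap ⇒ [-1, -4, -5, 0, -2, 7, 6, 1, 3, 4]
j stops at 4, i stops at 5; i≥j ⇒ return 4. v=[-1, -4, -5, 0, -2, 7, 6, 1, 3, 4]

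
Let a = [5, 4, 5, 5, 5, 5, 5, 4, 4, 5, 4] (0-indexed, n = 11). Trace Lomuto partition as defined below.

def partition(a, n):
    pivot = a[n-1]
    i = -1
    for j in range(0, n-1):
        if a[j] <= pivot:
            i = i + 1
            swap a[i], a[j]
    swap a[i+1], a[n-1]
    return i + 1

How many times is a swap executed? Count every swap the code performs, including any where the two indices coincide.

pivot=4, i=-1
j=0: 5>4, skip
j=1: 4≤4, i=0, swap(0,1) ⇒ [4, 5, 5, 5, 5, 5, 5, 4, 4, 5, 4]
j=2: 5>4, skip
j=3: 5>4, skip
j=4: 5>4, skip
j=5: 5>4, skip
j=6: 5>4, skip
j=7: 4≤4, i=1, swap(1,7) ⇒ [4, 4, 5, 5, 5, 5, 5, 5, 4, 5, 4]
j=8: 4≤4, i=2, swap(2,8) ⇒ [4, 4, 4, 5, 5, 5, 5, 5, 5, 5, 4]
j=9: 5>4, skip
swap(3,10) ⇒ [4, 4, 4, 4, 5, 5, 5, 5, 5, 5, 5]; return 3

4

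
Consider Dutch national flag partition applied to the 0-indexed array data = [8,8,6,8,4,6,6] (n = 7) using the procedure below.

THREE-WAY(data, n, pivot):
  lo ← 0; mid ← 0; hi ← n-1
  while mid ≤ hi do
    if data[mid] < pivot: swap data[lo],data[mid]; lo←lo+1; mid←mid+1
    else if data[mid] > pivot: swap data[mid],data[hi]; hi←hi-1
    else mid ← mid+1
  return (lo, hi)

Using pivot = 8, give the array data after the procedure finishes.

[6,4,6,6,8,8,8]

pivot = 8; lo=0, mid=0, hi=6
data[mid]=8=8: mid=1
data[mid]=8=8: mid=2
data[mid]=6<8: swap data[0],data[2]; lo=1,mid=3 → [6,8,8,8,4,6,6]
data[mid]=8=8: mid=4
data[mid]=4<8: swap data[1],data[4]; lo=2,mid=5 → [6,4,8,8,8,6,6]
data[mid]=6<8: swap data[2],data[5]; lo=3,mid=6 → [6,4,6,8,8,8,6]
data[mid]=6<8: swap data[3],data[6]; lo=4,mid=7 → [6,4,6,6,8,8,8]
end: lo=4, hi=6; data = [6,4,6,6,8,8,8]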